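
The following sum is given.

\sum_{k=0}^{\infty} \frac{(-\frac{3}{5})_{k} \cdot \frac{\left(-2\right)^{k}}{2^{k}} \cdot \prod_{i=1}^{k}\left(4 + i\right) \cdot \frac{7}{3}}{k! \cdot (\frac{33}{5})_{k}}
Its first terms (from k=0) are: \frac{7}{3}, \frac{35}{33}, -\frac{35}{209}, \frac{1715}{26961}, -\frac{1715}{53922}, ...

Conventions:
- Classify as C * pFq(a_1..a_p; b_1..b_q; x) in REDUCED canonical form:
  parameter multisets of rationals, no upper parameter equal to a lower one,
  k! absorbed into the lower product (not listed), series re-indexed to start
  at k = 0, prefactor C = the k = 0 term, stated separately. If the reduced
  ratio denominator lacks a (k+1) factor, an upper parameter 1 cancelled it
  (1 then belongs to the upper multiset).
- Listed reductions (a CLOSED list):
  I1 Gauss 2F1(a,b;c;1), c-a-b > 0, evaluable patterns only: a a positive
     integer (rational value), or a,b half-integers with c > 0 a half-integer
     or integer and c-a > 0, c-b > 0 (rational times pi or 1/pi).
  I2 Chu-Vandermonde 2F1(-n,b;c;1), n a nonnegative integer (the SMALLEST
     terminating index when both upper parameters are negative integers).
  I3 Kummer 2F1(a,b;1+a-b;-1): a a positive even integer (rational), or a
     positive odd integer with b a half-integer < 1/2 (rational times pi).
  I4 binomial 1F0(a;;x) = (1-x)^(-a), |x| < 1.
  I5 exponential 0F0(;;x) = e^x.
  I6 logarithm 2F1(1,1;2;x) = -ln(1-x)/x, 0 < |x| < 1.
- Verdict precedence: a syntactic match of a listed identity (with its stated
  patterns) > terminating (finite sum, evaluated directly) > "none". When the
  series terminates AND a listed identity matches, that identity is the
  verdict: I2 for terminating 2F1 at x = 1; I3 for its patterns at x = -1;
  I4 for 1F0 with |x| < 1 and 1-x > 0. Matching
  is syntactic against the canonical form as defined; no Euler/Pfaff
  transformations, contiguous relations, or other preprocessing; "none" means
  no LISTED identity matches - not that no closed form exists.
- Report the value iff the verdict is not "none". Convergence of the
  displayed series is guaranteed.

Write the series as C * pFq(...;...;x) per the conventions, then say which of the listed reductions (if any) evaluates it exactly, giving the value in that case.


Canonical form: C = \frac{7}{3} times 2F1 with upper {-\frac{3}{5}, 5}, lower {\frac{33}{5}}, x = -1. Verdict: none - this 2F1 at x = -1 matches no listed pattern, and upper {-\frac{3}{5}, 5} holds no stopper.

Key observation: from the first term \frac{7}{3}: the two k-th powers (C = 7/3, x = -1) combine into one argument.
Ratio: r(k) = -1 * (k-\frac{3}{5}) (k+5) / [(k+\frac{33}{5}) (k+1)] ; factor over Q: parameters, x = -1, and C = \frac{7}{3}.


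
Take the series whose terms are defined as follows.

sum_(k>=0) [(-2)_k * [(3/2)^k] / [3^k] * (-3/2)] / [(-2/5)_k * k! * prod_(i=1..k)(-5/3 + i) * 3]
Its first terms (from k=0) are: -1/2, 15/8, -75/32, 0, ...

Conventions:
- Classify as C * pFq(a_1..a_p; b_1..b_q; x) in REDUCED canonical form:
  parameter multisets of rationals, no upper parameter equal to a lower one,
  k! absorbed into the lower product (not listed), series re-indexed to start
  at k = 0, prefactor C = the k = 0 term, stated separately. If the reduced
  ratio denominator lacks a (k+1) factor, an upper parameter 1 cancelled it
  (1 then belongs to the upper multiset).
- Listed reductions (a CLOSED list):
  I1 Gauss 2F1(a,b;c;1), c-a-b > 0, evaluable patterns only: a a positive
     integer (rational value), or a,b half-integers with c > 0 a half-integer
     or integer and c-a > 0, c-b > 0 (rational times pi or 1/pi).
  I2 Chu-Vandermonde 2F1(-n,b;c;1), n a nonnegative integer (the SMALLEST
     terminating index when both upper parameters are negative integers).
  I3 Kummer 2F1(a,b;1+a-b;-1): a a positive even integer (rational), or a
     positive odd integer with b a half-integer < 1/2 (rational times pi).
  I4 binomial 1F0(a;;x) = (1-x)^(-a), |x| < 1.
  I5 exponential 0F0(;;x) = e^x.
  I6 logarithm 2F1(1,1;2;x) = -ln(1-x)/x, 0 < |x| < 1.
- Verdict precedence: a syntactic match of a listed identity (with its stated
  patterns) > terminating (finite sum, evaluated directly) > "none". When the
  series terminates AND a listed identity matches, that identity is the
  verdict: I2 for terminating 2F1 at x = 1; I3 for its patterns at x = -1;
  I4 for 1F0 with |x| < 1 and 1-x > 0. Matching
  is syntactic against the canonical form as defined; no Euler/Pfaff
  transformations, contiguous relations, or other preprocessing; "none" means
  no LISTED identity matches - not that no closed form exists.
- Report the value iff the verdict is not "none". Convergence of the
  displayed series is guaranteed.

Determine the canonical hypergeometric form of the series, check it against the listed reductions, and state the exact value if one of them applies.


Classification (C = -1/2): 1F2 with upper {-2}, lower {-2/3, -2/5}, argument x = 1/2. Verdict: terminating (-2 upstairs). 3 nonzero terms in all; added directly. Its exact value is -31/32.

First insight: t_0 being -1/2, the lower running product (C = -1/2, x = 1/2) is a rising factorial.
Consecutive-term ratio: r(k) = (1/2) * (k-2) / [(k-2/3) (k-2/5) (k+1)] - poly over poly, x = (1/2) from leading terms; C = -1/2 at k = 0.


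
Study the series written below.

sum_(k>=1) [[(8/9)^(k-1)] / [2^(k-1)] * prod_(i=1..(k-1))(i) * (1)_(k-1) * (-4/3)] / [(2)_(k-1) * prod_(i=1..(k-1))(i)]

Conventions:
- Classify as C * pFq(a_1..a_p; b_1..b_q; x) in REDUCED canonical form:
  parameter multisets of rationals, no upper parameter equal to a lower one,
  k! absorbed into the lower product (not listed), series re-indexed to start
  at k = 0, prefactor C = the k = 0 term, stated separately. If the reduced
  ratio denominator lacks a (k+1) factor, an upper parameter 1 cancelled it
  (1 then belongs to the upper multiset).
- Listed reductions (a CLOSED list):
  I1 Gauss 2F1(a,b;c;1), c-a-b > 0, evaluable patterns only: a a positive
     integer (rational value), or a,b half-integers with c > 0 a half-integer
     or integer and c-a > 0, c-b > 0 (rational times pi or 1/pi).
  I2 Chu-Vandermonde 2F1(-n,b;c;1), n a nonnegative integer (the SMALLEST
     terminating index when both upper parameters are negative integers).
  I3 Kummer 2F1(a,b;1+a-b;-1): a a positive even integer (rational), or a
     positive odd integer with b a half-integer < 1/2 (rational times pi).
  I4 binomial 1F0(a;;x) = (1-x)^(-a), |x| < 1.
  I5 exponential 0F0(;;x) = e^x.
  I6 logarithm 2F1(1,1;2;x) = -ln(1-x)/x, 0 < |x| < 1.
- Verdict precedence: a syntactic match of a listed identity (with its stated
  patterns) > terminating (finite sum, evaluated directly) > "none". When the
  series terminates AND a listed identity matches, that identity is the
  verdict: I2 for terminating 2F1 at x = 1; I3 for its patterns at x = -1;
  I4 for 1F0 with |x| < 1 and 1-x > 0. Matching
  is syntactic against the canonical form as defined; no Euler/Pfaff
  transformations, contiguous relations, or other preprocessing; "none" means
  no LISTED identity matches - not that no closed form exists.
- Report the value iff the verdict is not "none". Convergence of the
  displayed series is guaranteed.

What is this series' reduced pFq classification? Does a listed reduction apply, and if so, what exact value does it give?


This is -4/3 * 2F1(1, 1; 2; 4/9) in reduced canonical form. Verdict: the logarithmic series (I6) matches (the logarithm: parameters (1,1;2), x = 4/9). Value: 3 * ln(5/9).

Structural cue: from the first term -4/3: the running product (C = -4/3, x = 4/9) telescopes to a rising factorial.
Ratio: r(k) = (4/9) * (k+1) (k+1) / [(k+2) (k+1)] - rational in k. x = (4/9); t_0 = -4/3; negate the roots.


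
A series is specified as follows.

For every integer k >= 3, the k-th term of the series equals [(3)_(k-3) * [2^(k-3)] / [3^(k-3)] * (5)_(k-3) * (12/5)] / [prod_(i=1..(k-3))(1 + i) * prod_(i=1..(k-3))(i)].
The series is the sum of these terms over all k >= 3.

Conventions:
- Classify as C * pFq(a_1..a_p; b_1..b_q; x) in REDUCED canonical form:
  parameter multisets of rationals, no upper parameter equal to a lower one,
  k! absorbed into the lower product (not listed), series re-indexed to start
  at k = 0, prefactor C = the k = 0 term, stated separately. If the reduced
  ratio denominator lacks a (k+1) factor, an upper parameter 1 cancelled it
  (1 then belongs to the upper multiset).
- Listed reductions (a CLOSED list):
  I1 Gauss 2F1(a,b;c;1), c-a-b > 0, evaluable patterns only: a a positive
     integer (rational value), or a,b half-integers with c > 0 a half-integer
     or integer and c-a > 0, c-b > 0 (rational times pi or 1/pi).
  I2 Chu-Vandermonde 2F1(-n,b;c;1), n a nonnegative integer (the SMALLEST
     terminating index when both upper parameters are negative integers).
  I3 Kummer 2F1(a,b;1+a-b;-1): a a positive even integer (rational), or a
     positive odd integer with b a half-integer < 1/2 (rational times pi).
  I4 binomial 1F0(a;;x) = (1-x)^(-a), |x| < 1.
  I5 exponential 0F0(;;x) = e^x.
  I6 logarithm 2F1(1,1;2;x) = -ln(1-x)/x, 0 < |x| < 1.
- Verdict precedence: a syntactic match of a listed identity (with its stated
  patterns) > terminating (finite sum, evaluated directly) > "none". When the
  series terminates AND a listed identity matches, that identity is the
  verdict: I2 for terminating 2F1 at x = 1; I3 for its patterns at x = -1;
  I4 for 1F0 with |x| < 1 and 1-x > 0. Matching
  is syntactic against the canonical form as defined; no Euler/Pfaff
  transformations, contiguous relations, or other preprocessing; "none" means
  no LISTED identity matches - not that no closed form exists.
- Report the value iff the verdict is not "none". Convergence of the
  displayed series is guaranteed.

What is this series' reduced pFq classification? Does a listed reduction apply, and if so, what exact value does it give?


At argument 2/3: a 2F1 with upper {3, 5}, lower {2}, scaled by C = 12/5. Verdict: none. No listed pattern accepts 2F1(3, 5; 2; 2/3).

Key observation: from the first term 12/5: the product of the first k integers (prefactor 12/5) is k!.
Adjacent-term ratio: r(k) = (2/3) * (k+3) (k+5) / [(k+2) (k+1)] - rational; roots negated = parameters, x = (2/3), C = 12/5.


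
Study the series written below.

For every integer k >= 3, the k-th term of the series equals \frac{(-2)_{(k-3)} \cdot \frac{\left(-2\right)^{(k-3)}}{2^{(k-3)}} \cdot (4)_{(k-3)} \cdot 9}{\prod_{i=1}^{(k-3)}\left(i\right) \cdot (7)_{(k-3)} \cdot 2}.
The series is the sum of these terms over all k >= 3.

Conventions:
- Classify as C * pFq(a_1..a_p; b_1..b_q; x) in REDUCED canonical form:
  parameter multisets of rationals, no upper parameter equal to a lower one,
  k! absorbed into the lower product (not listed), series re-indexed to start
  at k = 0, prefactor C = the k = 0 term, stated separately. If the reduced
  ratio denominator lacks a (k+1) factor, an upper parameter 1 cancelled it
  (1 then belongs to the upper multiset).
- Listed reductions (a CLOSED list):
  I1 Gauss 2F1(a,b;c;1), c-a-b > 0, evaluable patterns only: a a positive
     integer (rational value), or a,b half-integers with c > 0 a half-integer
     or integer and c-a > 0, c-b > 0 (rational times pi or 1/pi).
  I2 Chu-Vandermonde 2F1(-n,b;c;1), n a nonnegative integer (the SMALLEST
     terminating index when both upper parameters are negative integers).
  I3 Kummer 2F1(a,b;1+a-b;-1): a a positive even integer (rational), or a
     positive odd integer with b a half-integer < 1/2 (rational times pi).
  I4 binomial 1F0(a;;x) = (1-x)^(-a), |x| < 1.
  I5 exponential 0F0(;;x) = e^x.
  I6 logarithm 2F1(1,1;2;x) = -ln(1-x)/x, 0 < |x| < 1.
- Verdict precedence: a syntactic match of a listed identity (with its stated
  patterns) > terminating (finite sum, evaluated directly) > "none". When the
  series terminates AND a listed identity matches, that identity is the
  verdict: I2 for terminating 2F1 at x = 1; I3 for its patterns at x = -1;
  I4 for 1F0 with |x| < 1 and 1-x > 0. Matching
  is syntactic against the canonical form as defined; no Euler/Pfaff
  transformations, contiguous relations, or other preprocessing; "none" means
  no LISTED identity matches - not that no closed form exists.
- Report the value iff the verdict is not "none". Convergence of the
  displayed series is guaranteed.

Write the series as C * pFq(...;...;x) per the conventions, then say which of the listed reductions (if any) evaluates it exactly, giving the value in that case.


Canonical form: C = \frac{9}{2} times 2F1 with upper {-2, 4}, lower {7}, x = -1. Verdict at x = -1: the Kummer evaluation I3 matches (x = -1; c = 7 equals 1+a-b for upper {-2, 4}: listed pattern). Its exact value is \frac{45}{4}.

Key observation: t_0 = \frac{9}{2} here, and the product of the first k integers (C = 9/2, x = -1) is k!.
Consecutive-term ratio: r(k) = -1 * (k-2) (k+4) / [(k+7) (k+1)] - rational; roots negated = parameters, x = -1, C = \frac{9}{2}.


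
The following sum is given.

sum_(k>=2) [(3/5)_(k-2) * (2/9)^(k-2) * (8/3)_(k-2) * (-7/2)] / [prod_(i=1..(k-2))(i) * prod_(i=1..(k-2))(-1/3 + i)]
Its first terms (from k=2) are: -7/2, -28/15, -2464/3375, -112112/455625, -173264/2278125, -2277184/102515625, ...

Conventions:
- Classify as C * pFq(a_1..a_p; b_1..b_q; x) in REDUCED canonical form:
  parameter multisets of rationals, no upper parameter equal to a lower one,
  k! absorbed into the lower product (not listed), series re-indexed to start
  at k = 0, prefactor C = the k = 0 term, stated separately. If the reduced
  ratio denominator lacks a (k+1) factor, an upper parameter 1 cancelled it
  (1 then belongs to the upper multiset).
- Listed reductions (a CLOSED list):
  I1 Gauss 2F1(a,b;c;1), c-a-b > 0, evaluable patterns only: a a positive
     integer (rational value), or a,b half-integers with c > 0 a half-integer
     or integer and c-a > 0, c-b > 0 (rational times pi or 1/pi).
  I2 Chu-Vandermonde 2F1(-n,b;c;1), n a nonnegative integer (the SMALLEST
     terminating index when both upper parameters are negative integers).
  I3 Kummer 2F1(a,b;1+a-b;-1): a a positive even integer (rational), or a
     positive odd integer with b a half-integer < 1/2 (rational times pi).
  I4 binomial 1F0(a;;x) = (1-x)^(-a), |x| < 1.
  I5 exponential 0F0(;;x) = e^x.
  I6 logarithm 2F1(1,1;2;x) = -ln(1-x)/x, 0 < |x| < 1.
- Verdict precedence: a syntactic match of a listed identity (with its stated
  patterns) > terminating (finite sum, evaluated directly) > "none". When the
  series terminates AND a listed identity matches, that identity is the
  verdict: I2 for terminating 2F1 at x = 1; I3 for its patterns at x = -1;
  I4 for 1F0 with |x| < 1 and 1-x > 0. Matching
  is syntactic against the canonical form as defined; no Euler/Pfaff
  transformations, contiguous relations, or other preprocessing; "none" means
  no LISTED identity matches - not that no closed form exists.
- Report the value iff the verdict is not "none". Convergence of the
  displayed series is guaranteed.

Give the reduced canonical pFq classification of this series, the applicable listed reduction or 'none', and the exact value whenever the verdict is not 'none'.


Prefactor -7/2, argument 2/9: 2F1 with upper {3/5, 8/3} over lower {2/3}. Verdict: none. Every listed pattern misses the 2F1 form at 2/9, upper {3/5, 8/3}.

Key step: x = (2/9) and the lower running product (C = -7/2) is a rising factorial.
Adjacent-term ratio: r(k) = (2/9) * (k+3/5) (k+8/3) / [(k+2/3) (k+1)] - poly over poly, x = (2/9) from leading terms; C = -7/2 at k = 0.


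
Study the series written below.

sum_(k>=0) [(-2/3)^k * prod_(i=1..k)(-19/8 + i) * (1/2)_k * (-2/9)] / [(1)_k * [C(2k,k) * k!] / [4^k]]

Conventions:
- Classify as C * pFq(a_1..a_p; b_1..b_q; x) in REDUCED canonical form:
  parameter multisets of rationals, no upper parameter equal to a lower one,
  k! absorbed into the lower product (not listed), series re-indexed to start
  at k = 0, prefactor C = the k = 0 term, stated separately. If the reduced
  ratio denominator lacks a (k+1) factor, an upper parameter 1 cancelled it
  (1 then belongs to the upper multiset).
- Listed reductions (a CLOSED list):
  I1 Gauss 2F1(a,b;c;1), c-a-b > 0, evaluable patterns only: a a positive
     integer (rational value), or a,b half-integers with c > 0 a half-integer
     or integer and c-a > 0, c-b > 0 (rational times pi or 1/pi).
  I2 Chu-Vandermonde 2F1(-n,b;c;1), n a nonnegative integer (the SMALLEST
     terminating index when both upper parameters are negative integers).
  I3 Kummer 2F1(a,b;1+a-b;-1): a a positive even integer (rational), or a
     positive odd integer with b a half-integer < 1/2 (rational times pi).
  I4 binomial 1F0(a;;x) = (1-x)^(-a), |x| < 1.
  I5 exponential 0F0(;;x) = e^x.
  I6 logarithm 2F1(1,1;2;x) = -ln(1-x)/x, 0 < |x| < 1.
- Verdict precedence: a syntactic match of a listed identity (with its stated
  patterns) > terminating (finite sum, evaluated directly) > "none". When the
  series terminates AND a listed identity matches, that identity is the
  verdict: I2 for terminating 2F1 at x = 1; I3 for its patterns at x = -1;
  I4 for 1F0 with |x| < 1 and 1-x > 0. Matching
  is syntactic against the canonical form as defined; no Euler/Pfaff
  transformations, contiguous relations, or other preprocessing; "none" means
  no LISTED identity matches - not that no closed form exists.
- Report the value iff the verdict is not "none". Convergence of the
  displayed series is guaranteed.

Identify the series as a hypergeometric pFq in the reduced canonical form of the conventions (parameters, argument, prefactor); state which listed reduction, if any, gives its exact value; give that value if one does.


Canonical form: C = -2/9 times 1F0 with upper {-11/8}, lower {-}, x = -2/3. Verdict: the binomial series (I4) applies (the 1F0 binomial series: exponent 11/8, x = -2/3). Hence: (-2/9) * (5/3)^(11/8).

Structural cue: from the first term -2/9: (1)_k (C = -2/9) is k! itself.
Adjacent-term ratio: r(k) = (-2/3) * (k-11/8) / [(k+1)] ; factor over Q: parameters, x = (-2/3), and C = -2/9.


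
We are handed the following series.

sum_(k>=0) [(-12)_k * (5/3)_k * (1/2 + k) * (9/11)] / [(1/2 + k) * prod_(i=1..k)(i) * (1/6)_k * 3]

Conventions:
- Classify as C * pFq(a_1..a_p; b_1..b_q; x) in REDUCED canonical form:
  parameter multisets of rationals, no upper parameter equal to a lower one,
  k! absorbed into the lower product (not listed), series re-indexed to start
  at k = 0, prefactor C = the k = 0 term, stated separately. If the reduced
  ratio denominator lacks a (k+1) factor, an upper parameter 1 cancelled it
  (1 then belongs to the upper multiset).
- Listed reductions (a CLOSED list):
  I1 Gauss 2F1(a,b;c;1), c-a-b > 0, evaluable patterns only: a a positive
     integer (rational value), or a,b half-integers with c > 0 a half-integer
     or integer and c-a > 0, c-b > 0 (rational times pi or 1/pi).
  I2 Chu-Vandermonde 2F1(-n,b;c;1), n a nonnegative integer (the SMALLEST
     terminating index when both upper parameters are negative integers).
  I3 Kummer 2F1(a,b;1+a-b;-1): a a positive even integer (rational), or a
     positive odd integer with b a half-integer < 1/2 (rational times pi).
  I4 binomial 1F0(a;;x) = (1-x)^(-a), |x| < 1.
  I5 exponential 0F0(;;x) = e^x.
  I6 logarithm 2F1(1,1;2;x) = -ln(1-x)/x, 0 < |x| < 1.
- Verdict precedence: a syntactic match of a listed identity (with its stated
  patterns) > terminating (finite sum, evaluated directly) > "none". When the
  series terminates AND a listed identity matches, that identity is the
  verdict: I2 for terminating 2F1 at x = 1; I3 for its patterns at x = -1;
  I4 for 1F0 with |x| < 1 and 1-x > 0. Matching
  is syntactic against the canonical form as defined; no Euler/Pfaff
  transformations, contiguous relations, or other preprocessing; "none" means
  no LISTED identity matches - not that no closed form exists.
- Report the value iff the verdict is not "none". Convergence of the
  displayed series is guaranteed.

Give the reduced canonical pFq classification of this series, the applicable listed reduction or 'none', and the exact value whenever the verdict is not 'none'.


x = 1 here; the reduced form reads 2F1, upper {-12, 5/3}, lower {1/6}, C = 3/11. Verdict (x = 1): Chu-Vandermonde (I2) applies (terminating 2F1 at x = 1 with n = 12, b = 5/3, c = 1/6). Hence: 6586148313/543244428265.

Key step: t_0 = 3/11 here, and the product of the first k integers (C = 3/11) is k!.
Adjacent-term ratio: r(k) = 1 * (k-12) (k+5/3) / [(k+1/6) (k+1)] - rational; roots negated = parameters, x = 1, C = 3/11.


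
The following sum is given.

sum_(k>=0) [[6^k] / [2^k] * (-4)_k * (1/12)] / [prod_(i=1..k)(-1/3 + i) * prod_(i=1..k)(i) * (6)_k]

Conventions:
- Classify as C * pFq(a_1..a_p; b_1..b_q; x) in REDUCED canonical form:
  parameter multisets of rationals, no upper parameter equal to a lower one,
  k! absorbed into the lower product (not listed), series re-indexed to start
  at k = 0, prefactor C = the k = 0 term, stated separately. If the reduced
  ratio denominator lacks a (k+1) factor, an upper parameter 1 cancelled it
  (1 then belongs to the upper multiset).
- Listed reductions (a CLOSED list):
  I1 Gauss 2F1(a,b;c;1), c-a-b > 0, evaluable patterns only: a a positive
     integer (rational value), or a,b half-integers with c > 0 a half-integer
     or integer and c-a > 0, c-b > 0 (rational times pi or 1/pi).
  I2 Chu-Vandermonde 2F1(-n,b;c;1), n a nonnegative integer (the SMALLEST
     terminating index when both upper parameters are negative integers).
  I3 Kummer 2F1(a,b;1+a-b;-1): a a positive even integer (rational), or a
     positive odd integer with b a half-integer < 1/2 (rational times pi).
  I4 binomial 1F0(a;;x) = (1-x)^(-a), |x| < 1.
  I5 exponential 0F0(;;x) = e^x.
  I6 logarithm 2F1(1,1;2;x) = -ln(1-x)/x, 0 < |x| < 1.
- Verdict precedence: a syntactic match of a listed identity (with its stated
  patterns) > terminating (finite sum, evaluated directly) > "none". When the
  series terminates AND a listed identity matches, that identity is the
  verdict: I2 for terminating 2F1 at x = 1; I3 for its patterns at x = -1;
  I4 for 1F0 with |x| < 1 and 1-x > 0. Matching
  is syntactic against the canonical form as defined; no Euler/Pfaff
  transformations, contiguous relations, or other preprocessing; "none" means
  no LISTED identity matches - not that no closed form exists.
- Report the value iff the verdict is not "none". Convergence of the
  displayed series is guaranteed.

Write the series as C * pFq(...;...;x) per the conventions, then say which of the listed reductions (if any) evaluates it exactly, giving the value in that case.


x = 3 here; the reduced form reads 1F2, upper {-4}, lower {2/3, 6}, C = 1/12. Verdict: terminating. With -4 upstairs the series is a 5-term polynomial sum; evaluated term by term. Sum: -93521/1182720.

Key observation: from the first term 1/12: the product of the first k integers (C = 1/12, x = 3) is k!.
Step ratio: r(k) = 3 * (k-4) / [(k+2/3) (k+6) (k+1)] ; factor over Q: parameters, x = 3, and C = 1/12.


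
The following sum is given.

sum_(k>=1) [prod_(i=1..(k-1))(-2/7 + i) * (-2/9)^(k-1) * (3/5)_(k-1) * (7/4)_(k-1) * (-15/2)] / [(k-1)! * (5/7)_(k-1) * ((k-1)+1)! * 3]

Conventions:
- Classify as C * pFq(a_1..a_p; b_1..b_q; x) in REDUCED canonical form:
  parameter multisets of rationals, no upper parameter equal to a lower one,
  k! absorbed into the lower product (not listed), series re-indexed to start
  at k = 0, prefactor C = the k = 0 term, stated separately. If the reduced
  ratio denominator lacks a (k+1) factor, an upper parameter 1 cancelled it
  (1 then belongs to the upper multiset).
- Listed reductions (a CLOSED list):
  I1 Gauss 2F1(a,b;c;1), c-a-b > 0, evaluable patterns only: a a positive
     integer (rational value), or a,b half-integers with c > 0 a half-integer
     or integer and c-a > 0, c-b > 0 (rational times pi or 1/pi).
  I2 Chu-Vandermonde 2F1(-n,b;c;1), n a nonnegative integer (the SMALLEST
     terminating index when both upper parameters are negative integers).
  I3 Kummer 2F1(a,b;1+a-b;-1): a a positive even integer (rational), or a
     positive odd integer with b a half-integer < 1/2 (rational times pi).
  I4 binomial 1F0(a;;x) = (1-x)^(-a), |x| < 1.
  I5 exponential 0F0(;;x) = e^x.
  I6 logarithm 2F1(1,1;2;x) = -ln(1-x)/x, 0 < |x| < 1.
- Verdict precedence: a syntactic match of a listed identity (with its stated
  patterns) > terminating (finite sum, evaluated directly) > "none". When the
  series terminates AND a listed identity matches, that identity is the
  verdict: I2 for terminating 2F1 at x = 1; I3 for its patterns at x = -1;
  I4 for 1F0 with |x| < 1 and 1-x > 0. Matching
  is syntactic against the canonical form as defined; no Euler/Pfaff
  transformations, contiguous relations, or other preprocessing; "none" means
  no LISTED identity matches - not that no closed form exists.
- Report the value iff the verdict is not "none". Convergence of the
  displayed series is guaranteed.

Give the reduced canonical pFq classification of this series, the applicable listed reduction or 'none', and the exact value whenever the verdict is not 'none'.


First insight: t_0 being -5/2, the running product (prefactor -5/2) telescopes to a rising factorial.
Consecutive-term ratio: r(k) = (-2/9) * (k+3/5) (k+7/4) / [(k+2) (k+1)] ; factor over Q: parameters, x = (-2/9), and C = -5/2.

Classification (C = -5/2): 2F1 with upper {3/5, 7/4}, lower {2}, argument x = -2/9. Verdict: none - at argument -2/9 the multisets {3/5, 7/4} ; {2} match no listed identity.


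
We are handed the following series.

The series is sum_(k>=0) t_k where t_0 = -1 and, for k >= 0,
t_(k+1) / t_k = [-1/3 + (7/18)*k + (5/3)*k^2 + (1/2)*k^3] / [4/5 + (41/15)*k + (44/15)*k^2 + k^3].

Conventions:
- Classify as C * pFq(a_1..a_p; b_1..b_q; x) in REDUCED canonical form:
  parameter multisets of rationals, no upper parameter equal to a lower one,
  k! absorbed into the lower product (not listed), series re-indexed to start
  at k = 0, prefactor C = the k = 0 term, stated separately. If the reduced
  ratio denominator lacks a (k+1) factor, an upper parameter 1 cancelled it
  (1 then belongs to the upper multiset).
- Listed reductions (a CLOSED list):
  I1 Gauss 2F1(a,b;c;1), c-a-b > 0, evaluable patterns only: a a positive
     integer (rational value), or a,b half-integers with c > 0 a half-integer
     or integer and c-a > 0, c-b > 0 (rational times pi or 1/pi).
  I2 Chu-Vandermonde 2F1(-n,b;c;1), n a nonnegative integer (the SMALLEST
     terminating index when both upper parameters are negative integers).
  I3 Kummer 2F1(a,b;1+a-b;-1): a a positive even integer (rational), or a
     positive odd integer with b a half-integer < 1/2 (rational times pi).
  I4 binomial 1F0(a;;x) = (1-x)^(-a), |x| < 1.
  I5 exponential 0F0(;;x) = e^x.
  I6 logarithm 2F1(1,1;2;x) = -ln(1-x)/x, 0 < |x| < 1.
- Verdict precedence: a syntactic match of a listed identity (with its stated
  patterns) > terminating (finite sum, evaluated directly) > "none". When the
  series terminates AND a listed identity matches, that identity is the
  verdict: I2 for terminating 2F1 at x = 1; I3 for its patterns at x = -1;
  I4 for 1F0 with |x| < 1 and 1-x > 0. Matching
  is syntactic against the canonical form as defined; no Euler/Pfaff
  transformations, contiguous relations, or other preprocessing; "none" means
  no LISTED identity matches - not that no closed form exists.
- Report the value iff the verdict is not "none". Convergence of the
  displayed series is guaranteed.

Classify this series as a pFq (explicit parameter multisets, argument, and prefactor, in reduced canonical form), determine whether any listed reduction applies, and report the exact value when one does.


Reduced: x = 1/2, 3F2, upper = {-1/3, 2/3, 3}, lower = {3/5, 4/3}, C = -1. Verdict: none. No listed pattern accepts 3F2(-1/3, 2/3, 3; 3/5, 4/3; 1/2).

Structural cue: t_0 = -1 here, and roots of the ratio polynomials (C = -1) are the negated parameters.
Adjacent-term ratio: r(k) = (1/2) * (k-1/3) (k+2/3) (k+3) / [(k+3/5) (k+4/3) (k+1)] ; factor over Q: parameters, x = (1/2), and C = -1.


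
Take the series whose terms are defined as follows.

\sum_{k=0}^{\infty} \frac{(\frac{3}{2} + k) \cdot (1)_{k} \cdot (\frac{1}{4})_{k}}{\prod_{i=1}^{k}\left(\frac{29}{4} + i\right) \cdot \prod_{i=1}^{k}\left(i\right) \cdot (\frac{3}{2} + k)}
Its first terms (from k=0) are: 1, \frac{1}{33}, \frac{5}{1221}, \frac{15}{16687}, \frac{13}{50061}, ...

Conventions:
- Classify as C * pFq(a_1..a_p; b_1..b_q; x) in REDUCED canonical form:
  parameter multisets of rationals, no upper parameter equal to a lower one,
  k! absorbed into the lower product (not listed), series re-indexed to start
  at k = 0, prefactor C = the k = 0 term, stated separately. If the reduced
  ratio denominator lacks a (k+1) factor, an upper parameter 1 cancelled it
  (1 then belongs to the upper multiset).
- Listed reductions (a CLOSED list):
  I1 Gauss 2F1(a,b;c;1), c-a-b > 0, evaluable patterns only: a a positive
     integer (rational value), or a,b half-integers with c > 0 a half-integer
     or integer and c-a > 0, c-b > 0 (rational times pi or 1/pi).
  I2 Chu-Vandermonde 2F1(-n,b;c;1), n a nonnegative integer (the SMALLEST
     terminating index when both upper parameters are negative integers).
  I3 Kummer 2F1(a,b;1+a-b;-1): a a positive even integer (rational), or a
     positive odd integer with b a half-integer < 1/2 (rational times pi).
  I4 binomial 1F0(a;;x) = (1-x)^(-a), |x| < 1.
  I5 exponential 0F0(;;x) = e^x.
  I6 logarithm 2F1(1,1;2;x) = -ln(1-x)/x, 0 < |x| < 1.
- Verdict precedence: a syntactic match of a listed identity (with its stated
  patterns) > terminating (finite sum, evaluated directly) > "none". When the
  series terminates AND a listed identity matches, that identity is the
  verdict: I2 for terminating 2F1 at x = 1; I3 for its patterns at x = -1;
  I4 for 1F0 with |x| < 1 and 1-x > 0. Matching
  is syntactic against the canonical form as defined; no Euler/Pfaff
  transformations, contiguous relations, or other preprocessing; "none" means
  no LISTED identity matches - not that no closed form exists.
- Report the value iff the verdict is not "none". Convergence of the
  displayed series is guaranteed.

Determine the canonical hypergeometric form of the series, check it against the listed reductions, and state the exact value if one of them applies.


Key step: with t_0 = 1, k + 3/2 divides numerator and denominator alike; C = 1, x = 1 after cancelling.
Ratio: r(k) = 1 * (k+\frac{1}{4}) (k+1) / [(k+\frac{33}{4}) (k+1)] ; factor over Q: parameters, x = 1, and C = 1.

Prefactor 1, argument 1: 2F1 with upper {\frac{1}{4}, 1} over lower {\frac{33}{4}}. Verdict: Gauss (I1, integer-parameter pattern) applies (x = 1: the Gamma ratio telescopes since c-a-b = 7 > 0 and a = 1 in Z>0). Value: \frac{29}{28}.


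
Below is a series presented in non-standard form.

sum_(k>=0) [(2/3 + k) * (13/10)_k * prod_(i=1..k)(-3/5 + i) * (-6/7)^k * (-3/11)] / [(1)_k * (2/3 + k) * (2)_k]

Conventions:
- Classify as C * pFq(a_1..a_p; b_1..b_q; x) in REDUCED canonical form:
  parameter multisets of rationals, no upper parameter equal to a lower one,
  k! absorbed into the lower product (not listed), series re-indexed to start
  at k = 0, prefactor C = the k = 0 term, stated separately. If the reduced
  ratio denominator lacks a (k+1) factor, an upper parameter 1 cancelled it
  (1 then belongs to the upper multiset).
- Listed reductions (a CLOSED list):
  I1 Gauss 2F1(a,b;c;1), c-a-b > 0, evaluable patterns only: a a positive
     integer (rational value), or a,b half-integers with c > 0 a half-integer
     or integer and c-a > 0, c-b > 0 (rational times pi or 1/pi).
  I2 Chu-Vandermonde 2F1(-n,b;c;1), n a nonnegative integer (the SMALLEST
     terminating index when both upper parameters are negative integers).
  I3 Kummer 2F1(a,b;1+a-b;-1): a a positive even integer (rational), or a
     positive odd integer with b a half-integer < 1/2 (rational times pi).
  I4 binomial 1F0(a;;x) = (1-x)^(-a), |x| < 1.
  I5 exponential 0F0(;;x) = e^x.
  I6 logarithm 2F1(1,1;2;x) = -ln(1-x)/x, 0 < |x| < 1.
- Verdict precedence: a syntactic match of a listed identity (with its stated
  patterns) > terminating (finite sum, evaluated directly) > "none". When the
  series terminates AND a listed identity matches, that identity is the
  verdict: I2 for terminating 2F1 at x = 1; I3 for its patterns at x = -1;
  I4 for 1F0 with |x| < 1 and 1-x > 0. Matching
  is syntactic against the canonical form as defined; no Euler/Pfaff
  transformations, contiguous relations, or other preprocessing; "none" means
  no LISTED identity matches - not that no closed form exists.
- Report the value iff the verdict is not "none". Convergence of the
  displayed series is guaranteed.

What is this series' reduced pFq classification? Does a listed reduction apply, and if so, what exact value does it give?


Key observation: t_0 = -3/11 here, and the running product (C = -3/11) telescopes to a rising factorial.
Term ratio: r(k) = (-6/7) * (k+2/5) (k+13/10) / [(k+2) (k+1)] - rational; roots negated = parameters, x = (-6/7), C = -3/11.

With C = -3/11: the canonical form is 2F1(2/5, 13/10; 2; -6/7). Verdict: none. Every listed pattern misses the 2F1 form at -6/7, upper {2/5, 13/10}.


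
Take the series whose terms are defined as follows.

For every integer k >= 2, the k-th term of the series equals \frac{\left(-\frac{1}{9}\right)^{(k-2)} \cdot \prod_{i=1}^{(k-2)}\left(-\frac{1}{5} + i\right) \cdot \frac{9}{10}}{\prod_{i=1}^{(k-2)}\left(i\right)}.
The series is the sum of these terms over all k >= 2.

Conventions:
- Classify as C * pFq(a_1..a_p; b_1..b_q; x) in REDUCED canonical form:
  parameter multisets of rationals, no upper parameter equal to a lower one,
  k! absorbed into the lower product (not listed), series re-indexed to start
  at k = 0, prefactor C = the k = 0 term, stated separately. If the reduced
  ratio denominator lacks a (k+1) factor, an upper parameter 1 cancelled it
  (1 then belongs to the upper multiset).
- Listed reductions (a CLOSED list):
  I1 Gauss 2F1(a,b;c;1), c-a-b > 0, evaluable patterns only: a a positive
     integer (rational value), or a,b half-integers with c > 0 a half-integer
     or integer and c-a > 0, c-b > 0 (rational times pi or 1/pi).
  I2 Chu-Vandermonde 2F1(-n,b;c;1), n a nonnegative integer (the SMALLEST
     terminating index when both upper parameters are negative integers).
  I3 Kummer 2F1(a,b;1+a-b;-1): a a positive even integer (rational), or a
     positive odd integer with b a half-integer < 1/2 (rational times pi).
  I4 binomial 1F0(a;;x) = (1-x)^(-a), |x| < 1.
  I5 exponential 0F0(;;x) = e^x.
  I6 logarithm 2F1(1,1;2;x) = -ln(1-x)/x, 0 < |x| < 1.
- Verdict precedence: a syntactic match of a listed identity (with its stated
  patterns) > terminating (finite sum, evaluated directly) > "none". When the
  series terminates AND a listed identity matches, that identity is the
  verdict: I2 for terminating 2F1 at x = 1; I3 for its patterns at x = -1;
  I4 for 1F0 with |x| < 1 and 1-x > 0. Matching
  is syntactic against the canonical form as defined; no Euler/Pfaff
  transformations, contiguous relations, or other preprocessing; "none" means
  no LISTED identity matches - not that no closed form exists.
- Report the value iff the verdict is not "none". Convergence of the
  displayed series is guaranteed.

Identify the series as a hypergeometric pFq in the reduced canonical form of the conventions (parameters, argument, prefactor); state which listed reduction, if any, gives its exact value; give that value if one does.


At argument -\frac{1}{9}: a 1F0 with upper {\frac{4}{5}}, lower {-}, scaled by C = \frac{9}{10}. Verdict: the I4 binomial reduction fires (the 1F0 binomial series: exponent -4/5, x = -\frac{1}{9}). Its exact value is \frac{9}{10} \cdot \left(\frac{10}{9}\right)^{-\frac{4}{5}}.

Structural cue: from the first term \frac{9}{10}: the product of the first k integers (C = 9/10, x = -1/9) is k!.
Step ratio: r(k) = -\frac{1}{9} * (k+\frac{4}{5}) / [(k+1)] - rational in k. x = -\frac{1}{9}; t_0 = \frac{9}{10}; negate the roots.


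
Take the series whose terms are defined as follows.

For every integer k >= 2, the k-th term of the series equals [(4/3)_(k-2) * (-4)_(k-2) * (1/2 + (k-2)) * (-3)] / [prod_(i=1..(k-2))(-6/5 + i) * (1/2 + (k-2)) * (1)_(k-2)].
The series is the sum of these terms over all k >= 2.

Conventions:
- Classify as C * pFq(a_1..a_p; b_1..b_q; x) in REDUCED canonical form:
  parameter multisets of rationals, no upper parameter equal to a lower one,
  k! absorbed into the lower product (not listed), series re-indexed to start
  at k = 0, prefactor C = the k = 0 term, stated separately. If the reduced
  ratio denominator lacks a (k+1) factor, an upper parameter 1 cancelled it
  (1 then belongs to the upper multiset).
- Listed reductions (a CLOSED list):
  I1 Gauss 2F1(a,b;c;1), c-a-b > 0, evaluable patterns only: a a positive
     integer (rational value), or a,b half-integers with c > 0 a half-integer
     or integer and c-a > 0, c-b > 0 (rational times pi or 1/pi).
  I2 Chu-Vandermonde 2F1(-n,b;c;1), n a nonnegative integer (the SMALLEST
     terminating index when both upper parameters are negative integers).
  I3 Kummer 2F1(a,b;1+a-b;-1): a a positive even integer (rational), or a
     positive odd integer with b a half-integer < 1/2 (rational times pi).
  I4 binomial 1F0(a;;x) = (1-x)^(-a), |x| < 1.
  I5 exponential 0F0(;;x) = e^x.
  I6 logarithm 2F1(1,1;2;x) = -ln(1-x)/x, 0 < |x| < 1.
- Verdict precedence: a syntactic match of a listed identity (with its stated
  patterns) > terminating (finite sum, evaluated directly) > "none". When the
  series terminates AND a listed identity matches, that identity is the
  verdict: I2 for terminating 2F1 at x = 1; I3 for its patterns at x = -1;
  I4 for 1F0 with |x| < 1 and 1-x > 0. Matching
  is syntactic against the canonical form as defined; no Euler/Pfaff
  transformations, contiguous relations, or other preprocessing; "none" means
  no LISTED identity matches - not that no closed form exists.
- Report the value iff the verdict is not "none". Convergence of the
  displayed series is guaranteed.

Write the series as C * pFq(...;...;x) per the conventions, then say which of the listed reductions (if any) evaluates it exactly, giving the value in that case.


Structural cue: x = 1 and (1)_k (C = -3) is k! itself.
Step ratio: r(k) = 1 * (k-4) (k+4/3) / [(k-1/5) (k+1)] ; factor over Q: parameters, x = 1, and C = -3.

Prefactor -3, argument 1: 2F1 with upper {-4, 4/3} over lower {-1/5}. Verdict: this is Vandermonde's identity (I2) (terminating 2F1 at x = 1 with n = 4, b = 4/3, c = -1/5). Sum: 506/243.


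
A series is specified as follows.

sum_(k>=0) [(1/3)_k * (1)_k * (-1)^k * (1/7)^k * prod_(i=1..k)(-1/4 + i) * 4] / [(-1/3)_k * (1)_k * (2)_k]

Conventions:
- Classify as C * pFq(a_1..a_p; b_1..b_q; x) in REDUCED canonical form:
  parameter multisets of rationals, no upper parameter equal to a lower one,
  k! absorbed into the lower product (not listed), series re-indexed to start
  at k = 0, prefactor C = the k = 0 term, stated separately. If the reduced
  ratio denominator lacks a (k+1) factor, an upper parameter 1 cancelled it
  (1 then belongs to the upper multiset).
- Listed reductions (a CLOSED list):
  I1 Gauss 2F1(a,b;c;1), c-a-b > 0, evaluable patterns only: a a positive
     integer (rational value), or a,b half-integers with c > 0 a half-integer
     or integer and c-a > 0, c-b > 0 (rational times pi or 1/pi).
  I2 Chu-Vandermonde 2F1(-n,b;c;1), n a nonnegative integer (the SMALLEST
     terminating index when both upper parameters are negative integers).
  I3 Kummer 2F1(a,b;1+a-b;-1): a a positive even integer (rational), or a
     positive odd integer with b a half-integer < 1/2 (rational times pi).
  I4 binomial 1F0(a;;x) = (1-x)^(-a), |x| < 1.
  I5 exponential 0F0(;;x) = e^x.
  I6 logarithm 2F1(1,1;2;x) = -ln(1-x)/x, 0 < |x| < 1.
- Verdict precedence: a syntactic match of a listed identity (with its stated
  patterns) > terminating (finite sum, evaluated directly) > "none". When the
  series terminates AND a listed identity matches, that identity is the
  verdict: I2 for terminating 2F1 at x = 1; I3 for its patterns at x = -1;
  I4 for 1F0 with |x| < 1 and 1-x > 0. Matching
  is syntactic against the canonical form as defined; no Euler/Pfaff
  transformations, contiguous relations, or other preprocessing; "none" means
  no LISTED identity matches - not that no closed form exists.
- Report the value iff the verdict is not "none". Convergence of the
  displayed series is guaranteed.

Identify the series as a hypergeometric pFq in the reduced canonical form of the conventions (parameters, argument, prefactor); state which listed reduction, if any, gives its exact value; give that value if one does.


Canonical form: C = 4 times 3F2 with upper {1/3, 3/4, 1}, lower {-1/3, 2}, x = -1/7. Verdict: none. No listed pattern accepts 3F2(1/3, 3/4, 1; -1/3, 2; -1/7).

First insight: from the first term 4: (1)_k (prefactor 4) is k! itself.
Adjacent-term ratio: r(k) = (-1/7) * (k+1/3) (k+3/4) (k+1) / [(k-1/3) (k+2) (k+1)] - rational in k, leading ratio (-1/7); with t_0 = 4, classification follows.
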